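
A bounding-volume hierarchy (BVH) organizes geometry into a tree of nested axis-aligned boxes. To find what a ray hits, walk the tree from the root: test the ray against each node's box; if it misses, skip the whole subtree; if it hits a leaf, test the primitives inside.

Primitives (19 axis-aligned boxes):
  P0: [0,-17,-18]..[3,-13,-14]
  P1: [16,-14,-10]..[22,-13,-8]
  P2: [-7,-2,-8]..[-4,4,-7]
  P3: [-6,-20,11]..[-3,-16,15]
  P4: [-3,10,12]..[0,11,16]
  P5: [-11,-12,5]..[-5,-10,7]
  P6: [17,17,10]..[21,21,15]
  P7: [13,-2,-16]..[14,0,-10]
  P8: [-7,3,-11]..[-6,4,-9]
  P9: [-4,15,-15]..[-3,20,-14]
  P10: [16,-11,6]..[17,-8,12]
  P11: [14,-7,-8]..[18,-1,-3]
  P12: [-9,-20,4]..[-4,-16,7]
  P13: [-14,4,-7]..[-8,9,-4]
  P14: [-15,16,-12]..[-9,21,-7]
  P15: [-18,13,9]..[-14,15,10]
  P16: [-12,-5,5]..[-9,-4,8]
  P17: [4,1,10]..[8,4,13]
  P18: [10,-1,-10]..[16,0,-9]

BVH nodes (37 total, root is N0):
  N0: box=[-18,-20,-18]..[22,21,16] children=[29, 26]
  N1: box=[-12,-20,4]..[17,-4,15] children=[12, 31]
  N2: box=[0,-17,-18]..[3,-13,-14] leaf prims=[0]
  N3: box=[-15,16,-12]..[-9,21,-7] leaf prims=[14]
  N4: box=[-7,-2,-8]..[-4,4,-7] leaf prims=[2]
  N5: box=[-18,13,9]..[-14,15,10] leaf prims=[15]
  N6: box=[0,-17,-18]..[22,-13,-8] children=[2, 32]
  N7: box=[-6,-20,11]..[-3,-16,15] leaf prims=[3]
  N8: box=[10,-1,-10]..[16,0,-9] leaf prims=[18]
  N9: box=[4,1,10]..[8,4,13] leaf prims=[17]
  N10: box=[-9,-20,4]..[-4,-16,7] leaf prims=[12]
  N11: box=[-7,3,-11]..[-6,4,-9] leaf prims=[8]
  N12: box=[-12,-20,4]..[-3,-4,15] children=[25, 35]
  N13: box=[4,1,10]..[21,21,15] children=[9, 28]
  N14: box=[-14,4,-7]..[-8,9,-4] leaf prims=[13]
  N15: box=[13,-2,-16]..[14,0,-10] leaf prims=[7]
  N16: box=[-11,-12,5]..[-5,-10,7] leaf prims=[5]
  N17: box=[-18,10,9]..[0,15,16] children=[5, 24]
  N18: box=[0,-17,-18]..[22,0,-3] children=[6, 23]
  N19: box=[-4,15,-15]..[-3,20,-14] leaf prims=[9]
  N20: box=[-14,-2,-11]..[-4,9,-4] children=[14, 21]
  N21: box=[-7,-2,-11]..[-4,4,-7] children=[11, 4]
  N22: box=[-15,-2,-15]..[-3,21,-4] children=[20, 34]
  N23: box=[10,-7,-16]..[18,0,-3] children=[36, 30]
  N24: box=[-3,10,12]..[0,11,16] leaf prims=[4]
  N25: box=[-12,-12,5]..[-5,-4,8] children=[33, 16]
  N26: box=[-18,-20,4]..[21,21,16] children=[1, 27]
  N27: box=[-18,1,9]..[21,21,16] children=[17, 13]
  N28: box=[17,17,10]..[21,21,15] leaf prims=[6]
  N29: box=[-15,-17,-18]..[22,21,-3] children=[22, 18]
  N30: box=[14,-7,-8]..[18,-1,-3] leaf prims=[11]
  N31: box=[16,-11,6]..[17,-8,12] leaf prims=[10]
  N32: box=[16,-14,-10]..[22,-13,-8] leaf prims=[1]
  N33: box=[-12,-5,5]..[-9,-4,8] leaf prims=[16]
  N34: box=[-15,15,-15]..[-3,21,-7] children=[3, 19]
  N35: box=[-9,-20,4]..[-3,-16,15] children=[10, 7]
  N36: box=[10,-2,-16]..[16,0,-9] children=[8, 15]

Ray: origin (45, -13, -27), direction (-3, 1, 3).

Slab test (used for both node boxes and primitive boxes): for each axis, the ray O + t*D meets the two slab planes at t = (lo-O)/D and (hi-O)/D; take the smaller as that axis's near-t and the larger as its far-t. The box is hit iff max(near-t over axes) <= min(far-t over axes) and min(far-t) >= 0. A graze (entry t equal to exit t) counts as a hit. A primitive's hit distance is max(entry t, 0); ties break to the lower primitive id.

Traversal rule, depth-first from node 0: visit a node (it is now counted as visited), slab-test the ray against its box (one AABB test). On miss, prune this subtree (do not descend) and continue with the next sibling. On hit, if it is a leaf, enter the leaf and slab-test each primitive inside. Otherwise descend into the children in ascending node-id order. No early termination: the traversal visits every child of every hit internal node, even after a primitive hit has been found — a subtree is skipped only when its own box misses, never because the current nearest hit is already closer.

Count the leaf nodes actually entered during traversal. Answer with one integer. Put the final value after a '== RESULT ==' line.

Trace the traversal:
N0 x:[23/3,21] y:[-7,34] z:[3,43/3] -> hit [23/3,43/3], descend [26, 29]
  N26 x:[8,21] y:[-7,34] z:[31/3,43/3] -> hit [31/3,43/3], descend [1, 27]
    N1 x:[28/3,19] y:[-7,9] z:[31/3,14] -> miss, prune
    N27 x:[8,21] y:[14,34] z:[12,43/3] -> hit [14,43/3], descend [13, 17]
      N13 x:[8,41/3] y:[14,34] z:[37/3,14] -> miss, prune
      N17 x:[15,21] y:[23,28] z:[12,43/3] -> miss, prune
  N29 x:[23/3,20] y:[-4,34] z:[3,8] -> hit [23/3,8], descend [18, 22]
    N18 x:[23/3,15] y:[-4,13] z:[3,8] -> hit [23/3,8], descend [6, 23]
      N6 x:[23/3,15] y:[-4,0] z:[3,19/3] -> miss, prune
      N23 x:[9,35/3] y:[6,13] z:[11/3,8] -> miss, prune
    N22 x:[16,20] y:[11,34] z:[4,23/3] -> miss, prune

Summary -> nodes [0, 26, 1, 27, 13, 17, 29, 18, 6, 23, 22]; box-tests=11; leaf-entries=0; first=miss

== RESULT ==
0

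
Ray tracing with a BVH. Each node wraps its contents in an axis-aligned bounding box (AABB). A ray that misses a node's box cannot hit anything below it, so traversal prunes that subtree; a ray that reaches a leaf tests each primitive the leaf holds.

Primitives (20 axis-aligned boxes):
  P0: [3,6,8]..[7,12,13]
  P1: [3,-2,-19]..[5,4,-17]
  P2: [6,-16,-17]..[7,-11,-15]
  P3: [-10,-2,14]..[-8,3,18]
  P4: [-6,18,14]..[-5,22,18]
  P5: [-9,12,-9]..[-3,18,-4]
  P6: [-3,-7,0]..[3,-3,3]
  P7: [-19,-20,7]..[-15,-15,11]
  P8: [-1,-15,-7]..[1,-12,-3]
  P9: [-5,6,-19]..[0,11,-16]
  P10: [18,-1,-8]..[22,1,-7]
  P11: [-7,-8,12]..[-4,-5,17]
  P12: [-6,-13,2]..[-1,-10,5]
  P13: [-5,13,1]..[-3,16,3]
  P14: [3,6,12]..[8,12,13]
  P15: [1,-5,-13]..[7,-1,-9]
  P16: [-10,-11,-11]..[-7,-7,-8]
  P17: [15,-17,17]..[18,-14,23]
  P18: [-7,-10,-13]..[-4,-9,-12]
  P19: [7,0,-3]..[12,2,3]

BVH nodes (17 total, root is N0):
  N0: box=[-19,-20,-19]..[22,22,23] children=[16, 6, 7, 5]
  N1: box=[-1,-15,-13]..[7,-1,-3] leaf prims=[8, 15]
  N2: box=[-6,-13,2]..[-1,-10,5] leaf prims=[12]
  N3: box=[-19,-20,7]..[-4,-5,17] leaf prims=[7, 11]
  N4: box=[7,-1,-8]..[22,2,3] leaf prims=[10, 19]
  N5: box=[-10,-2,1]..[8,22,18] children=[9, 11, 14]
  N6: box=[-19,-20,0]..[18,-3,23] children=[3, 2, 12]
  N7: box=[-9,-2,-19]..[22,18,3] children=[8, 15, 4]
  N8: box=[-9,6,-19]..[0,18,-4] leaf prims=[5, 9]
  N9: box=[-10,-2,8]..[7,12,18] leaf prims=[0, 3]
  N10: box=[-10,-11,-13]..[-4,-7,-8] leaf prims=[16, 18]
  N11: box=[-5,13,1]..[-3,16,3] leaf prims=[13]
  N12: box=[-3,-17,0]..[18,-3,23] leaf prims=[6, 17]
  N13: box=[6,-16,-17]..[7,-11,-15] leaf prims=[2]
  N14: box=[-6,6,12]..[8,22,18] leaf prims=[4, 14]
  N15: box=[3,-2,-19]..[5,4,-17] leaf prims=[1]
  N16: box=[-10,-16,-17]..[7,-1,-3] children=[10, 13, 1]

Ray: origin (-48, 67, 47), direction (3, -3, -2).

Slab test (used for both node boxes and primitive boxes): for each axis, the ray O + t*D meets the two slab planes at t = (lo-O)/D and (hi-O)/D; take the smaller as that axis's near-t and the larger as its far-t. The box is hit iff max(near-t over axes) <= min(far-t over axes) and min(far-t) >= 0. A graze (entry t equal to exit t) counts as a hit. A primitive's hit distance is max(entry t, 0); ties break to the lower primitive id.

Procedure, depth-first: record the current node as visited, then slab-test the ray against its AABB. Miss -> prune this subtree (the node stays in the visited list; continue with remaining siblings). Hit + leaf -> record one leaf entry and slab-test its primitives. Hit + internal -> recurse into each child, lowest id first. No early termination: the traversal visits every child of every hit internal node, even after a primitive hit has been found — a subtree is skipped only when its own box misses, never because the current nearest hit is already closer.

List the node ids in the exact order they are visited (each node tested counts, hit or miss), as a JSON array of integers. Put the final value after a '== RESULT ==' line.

Trace the traversal:
N0 x:[29/3,70/3] y:[15,29] z:[12,33] -> hit [15,70/3], descend [5, 6, 7, 16]
  N5 x:[38/3,56/3] y:[15,23] z:[29/2,23] -> hit [15,56/3], descend [9, 11, 14]
    N9 x:[38/3,55/3] y:[55/3,23] z:[29/2,39/2] -> hit [55/3,55/3] leaf, test {P0@t=55/3, P3(miss)}
    N11 x:[43/3,15] y:[17,18] z:[22,23] -> miss, prune
    N14 x:[14,56/3] y:[15,61/3] z:[29/2,35/2] -> hit [15,35/2] leaf, test {P4(miss), P14(miss)}
  N6 x:[29/3,22] y:[70/3,29] z:[12,47/2] -> miss, prune
  N7 x:[13,70/3] y:[49/3,23] z:[22,33] -> hit [22,23], descend [4, 8, 15]
    N4 x:[55/3,70/3] y:[65/3,68/3] z:[22,55/2] -> hit [22,68/3] leaf, test {P10(miss), P19(miss)}
    N8 x:[13,16] y:[49/3,61/3] z:[51/2,33] -> miss, prune
    N15 x:[17,53/3] y:[21,23] z:[32,33] -> miss, prune
  N16 x:[38/3,55/3] y:[68/3,83/3] z:[25,32] -> miss, prune

order=[0, 5, 9, 11, 14, 6, 7, 4, 8, 15, 16]  |boxes|=11  |leaves|=3  hit=P0

== RESULT ==
[0, 5, 9, 11, 14, 6, 7, 4, 8, 15, 16]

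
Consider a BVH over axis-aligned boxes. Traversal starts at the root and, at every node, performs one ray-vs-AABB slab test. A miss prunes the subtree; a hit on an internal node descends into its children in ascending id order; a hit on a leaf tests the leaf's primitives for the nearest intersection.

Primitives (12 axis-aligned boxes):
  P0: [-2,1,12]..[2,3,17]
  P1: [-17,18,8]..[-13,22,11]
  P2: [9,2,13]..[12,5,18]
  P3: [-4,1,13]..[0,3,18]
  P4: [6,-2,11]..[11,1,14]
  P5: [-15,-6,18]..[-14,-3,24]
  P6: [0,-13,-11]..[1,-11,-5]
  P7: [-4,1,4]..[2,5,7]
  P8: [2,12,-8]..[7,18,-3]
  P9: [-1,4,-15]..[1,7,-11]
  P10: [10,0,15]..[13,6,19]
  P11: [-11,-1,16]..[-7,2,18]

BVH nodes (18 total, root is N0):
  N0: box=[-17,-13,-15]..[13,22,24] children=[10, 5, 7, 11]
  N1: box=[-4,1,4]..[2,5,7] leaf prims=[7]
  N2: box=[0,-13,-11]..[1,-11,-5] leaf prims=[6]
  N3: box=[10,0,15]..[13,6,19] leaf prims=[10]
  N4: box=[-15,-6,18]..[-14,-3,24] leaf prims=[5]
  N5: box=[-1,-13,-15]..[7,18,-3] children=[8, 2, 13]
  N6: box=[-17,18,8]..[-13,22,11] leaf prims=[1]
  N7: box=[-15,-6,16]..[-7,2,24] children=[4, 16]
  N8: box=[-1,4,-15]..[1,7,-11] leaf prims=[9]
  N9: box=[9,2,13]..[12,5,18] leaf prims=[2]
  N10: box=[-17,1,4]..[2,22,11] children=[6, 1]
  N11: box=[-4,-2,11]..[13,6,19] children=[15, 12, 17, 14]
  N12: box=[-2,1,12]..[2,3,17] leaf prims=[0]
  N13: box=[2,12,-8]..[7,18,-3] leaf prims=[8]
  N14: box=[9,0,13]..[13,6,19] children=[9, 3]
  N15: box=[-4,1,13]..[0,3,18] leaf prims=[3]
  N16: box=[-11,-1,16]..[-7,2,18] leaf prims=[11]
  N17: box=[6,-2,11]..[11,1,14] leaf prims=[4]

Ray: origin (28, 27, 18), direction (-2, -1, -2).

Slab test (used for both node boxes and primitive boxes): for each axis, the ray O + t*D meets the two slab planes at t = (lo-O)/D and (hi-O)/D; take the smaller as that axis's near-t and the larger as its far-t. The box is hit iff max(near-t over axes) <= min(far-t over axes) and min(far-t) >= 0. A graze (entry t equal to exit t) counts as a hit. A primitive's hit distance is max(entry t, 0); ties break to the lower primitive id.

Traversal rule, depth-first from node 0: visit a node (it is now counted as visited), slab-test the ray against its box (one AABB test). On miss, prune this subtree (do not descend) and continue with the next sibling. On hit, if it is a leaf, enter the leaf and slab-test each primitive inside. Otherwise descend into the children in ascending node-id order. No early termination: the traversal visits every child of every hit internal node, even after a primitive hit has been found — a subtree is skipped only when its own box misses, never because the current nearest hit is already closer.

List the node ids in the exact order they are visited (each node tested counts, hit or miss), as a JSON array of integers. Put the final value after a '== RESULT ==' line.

Walk:
N0 x:[15/2,45/2] y:[5,40] z:[-3,33/2] -> hit [15/2,33/2], descend [5, 7, 10, 11]
  N5 x:[21/2,29/2] y:[9,40] z:[21/2,33/2] -> hit [21/2,29/2], descend [2, 8, 13]
    N2 x:[27/2,14] y:[38,40] z:[23/2,29/2] -> miss, prune
    N8 x:[27/2,29/2] y:[20,23] z:[29/2,33/2] -> miss, prune
    N13 x:[21/2,13] y:[9,15] z:[21/2,13] -> hit [21/2,13] leaf, test {P8@t=21/2}
  N7 x:[35/2,43/2] y:[25,33] z:[-3,1] -> miss, prune
  N10 x:[13,45/2] y:[5,26] z:[7/2,7] -> miss, prune
  N11 x:[15/2,16] y:[21,29] z:[-1/2,7/2] -> miss, prune

8 AABB tests over nodes [0, 5, 2, 8, 13, 7, 10, 11]; 1 leaf entered; closest P8.

== RESULT ==
[0, 5, 2, 8, 13, 7, 10, 11]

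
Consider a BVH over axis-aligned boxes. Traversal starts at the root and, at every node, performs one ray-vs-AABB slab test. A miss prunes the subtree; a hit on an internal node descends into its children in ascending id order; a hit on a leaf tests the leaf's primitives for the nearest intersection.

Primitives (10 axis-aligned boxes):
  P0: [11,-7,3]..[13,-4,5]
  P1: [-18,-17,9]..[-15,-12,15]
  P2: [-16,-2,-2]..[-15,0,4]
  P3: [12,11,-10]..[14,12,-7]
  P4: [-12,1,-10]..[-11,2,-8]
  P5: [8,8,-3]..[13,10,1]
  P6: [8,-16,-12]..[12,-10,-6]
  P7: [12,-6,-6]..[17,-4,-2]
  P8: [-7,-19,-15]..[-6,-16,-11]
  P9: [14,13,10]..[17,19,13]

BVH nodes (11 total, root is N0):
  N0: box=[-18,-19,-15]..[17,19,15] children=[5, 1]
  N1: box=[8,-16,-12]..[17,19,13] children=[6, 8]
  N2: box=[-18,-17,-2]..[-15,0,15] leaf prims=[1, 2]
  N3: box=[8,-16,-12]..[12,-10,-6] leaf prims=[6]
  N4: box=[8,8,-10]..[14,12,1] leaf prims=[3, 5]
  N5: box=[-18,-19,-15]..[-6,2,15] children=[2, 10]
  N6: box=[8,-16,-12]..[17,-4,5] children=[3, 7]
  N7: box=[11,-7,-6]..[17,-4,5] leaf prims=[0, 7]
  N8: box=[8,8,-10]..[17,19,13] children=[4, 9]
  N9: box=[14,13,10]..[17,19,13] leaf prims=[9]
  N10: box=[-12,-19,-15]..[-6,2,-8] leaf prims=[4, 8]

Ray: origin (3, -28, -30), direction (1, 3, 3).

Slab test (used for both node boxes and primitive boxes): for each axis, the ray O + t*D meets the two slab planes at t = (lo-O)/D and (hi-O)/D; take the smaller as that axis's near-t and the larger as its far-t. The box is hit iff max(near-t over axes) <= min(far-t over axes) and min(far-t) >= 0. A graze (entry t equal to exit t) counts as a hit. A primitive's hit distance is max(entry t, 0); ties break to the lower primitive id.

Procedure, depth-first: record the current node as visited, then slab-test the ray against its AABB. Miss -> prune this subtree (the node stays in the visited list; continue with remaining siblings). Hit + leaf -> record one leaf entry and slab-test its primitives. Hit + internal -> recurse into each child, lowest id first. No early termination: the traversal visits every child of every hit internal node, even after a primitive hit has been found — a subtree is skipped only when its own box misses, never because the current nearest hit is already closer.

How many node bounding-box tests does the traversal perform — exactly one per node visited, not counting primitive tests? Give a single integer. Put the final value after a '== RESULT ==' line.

Walk:
N0 x:[-21,14] y:[3,47/3] z:[5,15] -> hit [5,14], descend [1, 5]
  N1 x:[5,14] y:[4,47/3] z:[6,43/3] -> hit [6,14], descend [6, 8]
    N6 x:[5,14] y:[4,8] z:[6,35/3] -> hit [6,8], descend [3, 7]
      N3 x:[5,9] y:[4,6] z:[6,8] -> hit [6,6] leaf, test {P6@t=6}
      N7 x:[8,14] y:[7,8] z:[8,35/3] -> hit [8,8] leaf, test {P0(miss), P7(miss)}
    N8 x:[5,14] y:[12,47/3] z:[20/3,43/3] -> hit [12,14], descend [4, 9]
      N4 x:[5,11] y:[12,40/3] z:[20/3,31/3] -> miss, prune
      N9 x:[11,14] y:[41/3,47/3] z:[40/3,43/3] -> hit [41/3,14] leaf, test {P9@t=41/3}
  N5 x:[-21,-9] y:[3,10] z:[5,15] -> miss, prune

order=[0, 1, 6, 3, 7, 8, 4, 9, 5]  |boxes|=9  |leaves|=3  hit=P6

== RESULT ==
9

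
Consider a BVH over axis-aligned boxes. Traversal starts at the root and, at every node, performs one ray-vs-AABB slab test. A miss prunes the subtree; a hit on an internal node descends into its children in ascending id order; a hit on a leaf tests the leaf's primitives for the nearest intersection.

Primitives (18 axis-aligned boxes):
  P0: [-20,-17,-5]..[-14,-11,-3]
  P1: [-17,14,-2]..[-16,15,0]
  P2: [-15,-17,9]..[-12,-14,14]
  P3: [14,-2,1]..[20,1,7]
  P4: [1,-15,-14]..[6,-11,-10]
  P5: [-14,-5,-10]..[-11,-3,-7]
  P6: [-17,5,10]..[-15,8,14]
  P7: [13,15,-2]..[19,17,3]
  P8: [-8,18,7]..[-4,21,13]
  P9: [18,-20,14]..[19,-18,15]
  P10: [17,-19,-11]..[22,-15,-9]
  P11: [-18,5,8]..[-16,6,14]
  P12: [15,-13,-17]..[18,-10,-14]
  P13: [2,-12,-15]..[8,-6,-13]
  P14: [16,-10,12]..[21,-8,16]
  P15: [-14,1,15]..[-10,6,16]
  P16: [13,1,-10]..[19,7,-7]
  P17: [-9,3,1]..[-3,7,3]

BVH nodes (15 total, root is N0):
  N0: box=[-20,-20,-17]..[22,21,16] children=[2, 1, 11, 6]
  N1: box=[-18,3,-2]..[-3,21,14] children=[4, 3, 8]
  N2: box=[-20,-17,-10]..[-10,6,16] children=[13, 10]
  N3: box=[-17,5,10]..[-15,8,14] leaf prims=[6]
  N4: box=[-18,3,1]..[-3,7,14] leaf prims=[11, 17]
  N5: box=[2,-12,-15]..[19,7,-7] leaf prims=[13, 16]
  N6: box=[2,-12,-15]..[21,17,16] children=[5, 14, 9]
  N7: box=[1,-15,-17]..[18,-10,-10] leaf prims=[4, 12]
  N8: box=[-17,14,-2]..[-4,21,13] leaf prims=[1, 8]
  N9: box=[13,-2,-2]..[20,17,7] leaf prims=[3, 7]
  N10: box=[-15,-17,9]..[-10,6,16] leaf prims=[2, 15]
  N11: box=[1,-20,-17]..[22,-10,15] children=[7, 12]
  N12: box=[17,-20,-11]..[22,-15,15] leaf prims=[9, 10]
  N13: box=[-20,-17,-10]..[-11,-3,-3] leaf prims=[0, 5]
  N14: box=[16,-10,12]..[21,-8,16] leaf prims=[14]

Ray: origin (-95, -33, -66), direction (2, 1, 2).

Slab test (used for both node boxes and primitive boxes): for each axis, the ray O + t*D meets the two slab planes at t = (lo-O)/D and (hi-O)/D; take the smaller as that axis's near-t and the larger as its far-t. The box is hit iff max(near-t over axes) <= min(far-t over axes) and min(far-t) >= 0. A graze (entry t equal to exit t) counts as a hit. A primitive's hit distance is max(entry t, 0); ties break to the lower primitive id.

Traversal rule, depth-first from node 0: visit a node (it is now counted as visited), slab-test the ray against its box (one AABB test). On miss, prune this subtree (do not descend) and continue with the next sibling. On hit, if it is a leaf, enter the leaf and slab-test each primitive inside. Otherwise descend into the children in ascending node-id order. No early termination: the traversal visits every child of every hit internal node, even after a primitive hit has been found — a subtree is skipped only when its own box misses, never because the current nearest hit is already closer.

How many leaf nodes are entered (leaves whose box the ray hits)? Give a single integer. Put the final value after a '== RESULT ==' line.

Traverse from the root:
N0 x:[75/2,117/2] y:[13,54] z:[49/2,41] -> hit [75/2,41], descend [1, 2, 6, 11]
  N1 x:[77/2,46] y:[36,54] z:[32,40] -> hit [77/2,40], descend [3, 4, 8]
    N3 x:[39,40] y:[38,41] z:[38,40] -> hit [39,40] leaf, test {P6@t=39}
    N4 x:[77/2,46] y:[36,40] z:[67/2,40] -> hit [77/2,40] leaf, test {P11@t=77/2, P17(miss)}
    N8 x:[39,91/2] y:[47,54] z:[32,79/2] -> miss, prune
  N2 x:[75/2,85/2] y:[16,39] z:[28,41] -> hit [75/2,39], descend [10, 13]
    N10 x:[40,85/2] y:[16,39] z:[75/2,41] -> miss, prune
    N13 x:[75/2,42] y:[16,30] z:[28,63/2] -> miss, prune
  N6 x:[97/2,58] y:[21,50] z:[51/2,41] -> miss, prune
  N11 x:[48,117/2] y:[13,23] z:[49/2,81/2] -> miss, prune

order=[0, 1, 3, 4, 8, 2, 10, 13, 6, 11]  |boxes|=10  |leaves|=2  hit=P11

== RESULT ==
2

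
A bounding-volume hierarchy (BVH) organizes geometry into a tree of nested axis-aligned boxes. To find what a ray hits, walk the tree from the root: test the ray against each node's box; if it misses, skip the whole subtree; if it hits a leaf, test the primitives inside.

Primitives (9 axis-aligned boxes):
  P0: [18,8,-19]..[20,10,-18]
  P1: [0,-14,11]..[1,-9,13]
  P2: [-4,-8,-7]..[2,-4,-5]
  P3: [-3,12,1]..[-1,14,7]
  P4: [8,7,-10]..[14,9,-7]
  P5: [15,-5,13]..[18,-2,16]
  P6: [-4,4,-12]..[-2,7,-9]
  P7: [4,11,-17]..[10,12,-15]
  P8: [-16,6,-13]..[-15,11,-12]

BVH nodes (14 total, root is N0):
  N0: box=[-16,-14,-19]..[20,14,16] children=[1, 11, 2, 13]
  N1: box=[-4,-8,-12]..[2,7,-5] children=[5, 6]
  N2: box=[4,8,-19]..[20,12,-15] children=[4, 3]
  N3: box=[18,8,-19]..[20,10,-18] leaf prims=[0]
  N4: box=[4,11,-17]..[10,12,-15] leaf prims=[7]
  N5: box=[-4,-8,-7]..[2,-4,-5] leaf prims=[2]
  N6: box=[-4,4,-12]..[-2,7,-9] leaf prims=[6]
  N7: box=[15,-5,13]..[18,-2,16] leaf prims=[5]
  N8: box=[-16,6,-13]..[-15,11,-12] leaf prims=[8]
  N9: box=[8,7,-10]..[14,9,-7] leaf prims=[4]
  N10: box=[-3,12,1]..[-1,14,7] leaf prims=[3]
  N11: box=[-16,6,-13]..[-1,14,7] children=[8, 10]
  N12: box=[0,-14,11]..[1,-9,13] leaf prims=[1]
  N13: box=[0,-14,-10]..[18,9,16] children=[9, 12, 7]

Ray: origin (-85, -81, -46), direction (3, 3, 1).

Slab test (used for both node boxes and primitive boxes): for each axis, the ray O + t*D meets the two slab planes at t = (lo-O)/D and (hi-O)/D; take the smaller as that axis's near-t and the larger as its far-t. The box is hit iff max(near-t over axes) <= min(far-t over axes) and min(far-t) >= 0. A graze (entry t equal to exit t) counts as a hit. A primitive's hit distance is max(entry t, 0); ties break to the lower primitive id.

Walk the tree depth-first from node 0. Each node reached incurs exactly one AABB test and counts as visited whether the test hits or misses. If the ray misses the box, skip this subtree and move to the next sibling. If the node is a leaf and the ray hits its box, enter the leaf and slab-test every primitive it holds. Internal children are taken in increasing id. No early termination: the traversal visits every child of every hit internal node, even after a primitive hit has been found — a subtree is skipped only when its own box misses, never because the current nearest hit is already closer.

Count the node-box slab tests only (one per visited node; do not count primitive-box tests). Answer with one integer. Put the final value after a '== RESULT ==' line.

Walk:
N0 x:[23,35] y:[67/3,95/3] z:[27,62] -> hit [27,95/3], descend [1, 2, 11, 13]
  N1 x:[27,29] y:[73/3,88/3] z:[34,41] -> miss, prune
  N2 x:[89/3,35] y:[89/3,31] z:[27,31] -> hit [89/3,31], descend [3, 4]
    N3 x:[103/3,35] y:[89/3,91/3] z:[27,28] -> miss, prune
    N4 x:[89/3,95/3] y:[92/3,31] z:[29,31] -> hit [92/3,31] leaf, test {P7@t=92/3}
  N11 x:[23,28] y:[29,95/3] z:[33,53] -> miss, prune
  N13 x:[85/3,103/3] y:[67/3,30] z:[36,62] -> miss, prune

Visited [0, 1, 2, 3, 4, 11, 13]. Tests: 7 box, 1 leaf. Nearest: P7.

== RESULT ==
7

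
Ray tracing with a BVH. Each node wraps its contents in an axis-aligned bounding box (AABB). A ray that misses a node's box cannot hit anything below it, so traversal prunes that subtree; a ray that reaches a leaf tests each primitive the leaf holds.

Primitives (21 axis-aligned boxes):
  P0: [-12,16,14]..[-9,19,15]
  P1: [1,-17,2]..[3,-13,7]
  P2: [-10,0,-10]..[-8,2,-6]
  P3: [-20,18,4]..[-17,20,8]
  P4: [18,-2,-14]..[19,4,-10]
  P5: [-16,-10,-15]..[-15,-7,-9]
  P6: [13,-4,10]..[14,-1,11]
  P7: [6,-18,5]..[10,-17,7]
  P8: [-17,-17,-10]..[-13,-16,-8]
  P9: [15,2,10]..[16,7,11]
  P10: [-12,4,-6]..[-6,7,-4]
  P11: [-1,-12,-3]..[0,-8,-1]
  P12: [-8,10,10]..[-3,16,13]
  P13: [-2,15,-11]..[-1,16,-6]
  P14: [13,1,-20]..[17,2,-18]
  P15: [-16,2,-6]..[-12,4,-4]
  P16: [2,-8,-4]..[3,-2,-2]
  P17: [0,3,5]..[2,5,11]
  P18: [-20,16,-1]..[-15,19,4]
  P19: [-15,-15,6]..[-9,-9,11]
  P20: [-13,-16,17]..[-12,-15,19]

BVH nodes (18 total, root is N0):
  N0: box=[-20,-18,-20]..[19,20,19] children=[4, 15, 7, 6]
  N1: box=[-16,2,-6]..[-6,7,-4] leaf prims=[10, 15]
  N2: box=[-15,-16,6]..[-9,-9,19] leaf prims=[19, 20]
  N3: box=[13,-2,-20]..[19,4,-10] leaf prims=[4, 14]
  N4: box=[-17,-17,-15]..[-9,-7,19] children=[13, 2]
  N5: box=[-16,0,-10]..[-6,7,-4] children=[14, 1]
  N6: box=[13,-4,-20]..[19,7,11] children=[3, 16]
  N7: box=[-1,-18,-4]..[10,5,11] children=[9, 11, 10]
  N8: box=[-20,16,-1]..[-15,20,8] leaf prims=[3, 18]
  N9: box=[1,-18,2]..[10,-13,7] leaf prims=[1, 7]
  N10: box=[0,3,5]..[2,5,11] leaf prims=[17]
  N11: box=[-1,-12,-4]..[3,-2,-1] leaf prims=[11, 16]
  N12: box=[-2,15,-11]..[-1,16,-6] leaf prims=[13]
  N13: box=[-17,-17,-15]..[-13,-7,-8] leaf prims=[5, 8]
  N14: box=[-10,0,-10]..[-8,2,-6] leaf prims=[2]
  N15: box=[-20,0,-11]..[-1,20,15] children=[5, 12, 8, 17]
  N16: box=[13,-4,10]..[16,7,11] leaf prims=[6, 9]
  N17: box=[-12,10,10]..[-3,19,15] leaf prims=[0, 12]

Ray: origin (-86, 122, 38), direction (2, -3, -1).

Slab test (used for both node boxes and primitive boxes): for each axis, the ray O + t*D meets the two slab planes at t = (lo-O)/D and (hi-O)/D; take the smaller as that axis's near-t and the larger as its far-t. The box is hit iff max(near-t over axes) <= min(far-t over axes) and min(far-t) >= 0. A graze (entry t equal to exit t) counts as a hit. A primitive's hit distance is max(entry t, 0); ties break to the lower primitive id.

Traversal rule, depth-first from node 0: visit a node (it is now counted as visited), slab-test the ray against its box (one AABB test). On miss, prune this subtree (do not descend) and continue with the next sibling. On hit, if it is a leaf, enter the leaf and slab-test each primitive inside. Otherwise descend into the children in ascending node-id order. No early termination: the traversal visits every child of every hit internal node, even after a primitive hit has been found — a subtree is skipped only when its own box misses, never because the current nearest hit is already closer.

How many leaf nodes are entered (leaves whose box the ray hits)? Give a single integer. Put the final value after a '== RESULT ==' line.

Traverse from the root:
N0 x:[33,105/2] y:[34,140/3] z:[19,58] -> hit [34,140/3], descend [4, 6, 7, 15]
  N4 x:[69/2,77/2] y:[43,139/3] z:[19,53] -> miss, prune
  N6 x:[99/2,105/2] y:[115/3,42] z:[27,58] -> miss, prune
  N7 x:[85/2,48] y:[39,140/3] z:[27,42] -> miss, prune
  N15 x:[33,85/2] y:[34,122/3] z:[23,49] -> hit [34,122/3], descend [5, 8, 12, 17]
    N5 x:[35,40] y:[115/3,122/3] z:[42,48] -> miss, prune
    N8 x:[33,71/2] y:[34,106/3] z:[30,39] -> hit [34,106/3] leaf, test {P3@t=34, P18@t=103/3}
    N12 x:[42,85/2] y:[106/3,107/3] z:[44,49] -> miss, prune
    N17 x:[37,83/2] y:[103/3,112/3] z:[23,28] -> miss, prune

Visited [0, 4, 6, 7, 15, 5, 8, 12, 17]. Tests: 9 box, 1 leaf. Nearest: P3.

== RESULT ==
1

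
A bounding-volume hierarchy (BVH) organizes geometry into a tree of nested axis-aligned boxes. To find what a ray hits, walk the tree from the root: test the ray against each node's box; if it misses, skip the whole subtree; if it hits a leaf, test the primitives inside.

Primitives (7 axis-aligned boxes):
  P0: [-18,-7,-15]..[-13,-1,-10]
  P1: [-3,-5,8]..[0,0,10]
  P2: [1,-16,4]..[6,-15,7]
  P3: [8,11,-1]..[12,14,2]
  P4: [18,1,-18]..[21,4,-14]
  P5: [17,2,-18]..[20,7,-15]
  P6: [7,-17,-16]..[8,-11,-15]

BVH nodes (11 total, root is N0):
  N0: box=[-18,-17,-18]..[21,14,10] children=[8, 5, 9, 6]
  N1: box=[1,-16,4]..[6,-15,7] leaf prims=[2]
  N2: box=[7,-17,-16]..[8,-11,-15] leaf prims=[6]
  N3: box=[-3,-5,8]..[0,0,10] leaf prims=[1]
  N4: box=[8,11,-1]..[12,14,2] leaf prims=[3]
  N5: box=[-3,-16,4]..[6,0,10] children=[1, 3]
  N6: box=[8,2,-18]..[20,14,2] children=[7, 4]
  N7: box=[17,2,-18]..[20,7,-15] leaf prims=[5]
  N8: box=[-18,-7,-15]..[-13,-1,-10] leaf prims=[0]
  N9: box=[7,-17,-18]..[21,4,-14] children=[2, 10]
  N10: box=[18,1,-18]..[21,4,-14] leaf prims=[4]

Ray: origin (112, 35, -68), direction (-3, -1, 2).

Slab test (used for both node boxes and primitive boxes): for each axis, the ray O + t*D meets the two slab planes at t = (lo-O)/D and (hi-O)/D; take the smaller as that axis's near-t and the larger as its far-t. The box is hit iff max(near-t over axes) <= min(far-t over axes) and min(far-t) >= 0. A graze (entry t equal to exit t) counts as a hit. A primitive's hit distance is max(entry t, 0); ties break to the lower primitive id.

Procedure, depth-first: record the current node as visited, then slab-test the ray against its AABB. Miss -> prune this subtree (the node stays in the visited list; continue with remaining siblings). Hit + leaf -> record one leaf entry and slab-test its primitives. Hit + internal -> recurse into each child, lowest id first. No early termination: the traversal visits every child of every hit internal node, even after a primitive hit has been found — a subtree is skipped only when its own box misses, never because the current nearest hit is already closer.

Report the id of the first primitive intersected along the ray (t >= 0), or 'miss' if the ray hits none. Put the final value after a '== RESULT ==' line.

Trace the traversal:
N0 x:[91/3,130/3] y:[21,52] z:[25,39] -> hit [91/3,39], descend [5, 6, 8, 9]
  N5 x:[106/3,115/3] y:[35,51] z:[36,39] -> hit [36,115/3], descend [1, 3]
    N1 x:[106/3,37] y:[50,51] z:[36,75/2] -> miss, prune
    N3 x:[112/3,115/3] y:[35,40] z:[38,39] -> hit [38,115/3] leaf, test {P1@t=38}
  N6 x:[92/3,104/3] y:[21,33] z:[25,35] -> hit [92/3,33], descend [4, 7]
    N4 x:[100/3,104/3] y:[21,24] z:[67/2,35] -> miss, prune
    N7 x:[92/3,95/3] y:[28,33] z:[25,53/2] -> miss, prune
  N8 x:[125/3,130/3] y:[36,42] z:[53/2,29] -> miss, prune
  N9 x:[91/3,35] y:[31,52] z:[25,27] -> miss, prune

Visited [0, 5, 1, 3, 6, 4, 7, 8, 9]. Tests: 9 box, 1 leaf. Nearest: P1.

== RESULT ==
1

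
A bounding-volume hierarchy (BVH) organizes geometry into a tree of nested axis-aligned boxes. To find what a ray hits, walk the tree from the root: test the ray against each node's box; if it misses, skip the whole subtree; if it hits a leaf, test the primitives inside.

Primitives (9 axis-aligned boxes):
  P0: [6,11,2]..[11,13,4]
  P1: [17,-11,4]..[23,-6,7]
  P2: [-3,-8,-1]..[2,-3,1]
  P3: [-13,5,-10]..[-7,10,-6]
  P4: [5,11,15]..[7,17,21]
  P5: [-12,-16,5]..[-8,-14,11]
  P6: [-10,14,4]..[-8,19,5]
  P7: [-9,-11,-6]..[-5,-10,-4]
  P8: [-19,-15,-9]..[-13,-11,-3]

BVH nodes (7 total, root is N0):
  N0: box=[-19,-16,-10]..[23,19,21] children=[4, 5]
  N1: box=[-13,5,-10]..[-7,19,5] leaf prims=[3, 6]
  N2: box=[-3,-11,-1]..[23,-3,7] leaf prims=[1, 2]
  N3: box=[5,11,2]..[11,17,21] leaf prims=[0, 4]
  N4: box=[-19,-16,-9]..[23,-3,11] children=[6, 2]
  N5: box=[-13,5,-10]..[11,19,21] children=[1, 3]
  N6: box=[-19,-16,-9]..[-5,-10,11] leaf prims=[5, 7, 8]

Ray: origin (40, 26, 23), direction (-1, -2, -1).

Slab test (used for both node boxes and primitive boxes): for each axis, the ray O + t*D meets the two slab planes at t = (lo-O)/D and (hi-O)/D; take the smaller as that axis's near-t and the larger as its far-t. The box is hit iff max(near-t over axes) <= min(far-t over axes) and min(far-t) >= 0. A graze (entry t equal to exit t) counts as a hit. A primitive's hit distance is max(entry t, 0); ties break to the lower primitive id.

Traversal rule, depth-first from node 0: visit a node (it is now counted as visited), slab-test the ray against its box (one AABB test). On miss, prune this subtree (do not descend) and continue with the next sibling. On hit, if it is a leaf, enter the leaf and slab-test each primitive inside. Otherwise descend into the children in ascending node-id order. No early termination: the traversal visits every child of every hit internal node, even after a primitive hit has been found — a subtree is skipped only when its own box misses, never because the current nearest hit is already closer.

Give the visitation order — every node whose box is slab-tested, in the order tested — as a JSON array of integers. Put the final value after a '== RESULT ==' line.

Trace the traversal:
N0 x:[17,59] y:[7/2,21] z:[2,33] -> hit [17,21], descend [4, 5]
  N4 x:[17,59] y:[29/2,21] z:[12,32] -> hit [17,21], descend [2, 6]
    N2 x:[17,43] y:[29/2,37/2] z:[16,24] -> hit [17,37/2] leaf, test {P1@t=17, P2(miss)}
    N6 x:[45,59] y:[18,21] z:[12,32] -> miss, prune
  N5 x:[29,53] y:[7/2,21/2] z:[2,33] -> miss, prune

5 AABB tests over nodes [0, 4, 2, 6, 5]; 1 leaf entered; closest P1.

== RESULT ==
[0, 4, 2, 6, 5]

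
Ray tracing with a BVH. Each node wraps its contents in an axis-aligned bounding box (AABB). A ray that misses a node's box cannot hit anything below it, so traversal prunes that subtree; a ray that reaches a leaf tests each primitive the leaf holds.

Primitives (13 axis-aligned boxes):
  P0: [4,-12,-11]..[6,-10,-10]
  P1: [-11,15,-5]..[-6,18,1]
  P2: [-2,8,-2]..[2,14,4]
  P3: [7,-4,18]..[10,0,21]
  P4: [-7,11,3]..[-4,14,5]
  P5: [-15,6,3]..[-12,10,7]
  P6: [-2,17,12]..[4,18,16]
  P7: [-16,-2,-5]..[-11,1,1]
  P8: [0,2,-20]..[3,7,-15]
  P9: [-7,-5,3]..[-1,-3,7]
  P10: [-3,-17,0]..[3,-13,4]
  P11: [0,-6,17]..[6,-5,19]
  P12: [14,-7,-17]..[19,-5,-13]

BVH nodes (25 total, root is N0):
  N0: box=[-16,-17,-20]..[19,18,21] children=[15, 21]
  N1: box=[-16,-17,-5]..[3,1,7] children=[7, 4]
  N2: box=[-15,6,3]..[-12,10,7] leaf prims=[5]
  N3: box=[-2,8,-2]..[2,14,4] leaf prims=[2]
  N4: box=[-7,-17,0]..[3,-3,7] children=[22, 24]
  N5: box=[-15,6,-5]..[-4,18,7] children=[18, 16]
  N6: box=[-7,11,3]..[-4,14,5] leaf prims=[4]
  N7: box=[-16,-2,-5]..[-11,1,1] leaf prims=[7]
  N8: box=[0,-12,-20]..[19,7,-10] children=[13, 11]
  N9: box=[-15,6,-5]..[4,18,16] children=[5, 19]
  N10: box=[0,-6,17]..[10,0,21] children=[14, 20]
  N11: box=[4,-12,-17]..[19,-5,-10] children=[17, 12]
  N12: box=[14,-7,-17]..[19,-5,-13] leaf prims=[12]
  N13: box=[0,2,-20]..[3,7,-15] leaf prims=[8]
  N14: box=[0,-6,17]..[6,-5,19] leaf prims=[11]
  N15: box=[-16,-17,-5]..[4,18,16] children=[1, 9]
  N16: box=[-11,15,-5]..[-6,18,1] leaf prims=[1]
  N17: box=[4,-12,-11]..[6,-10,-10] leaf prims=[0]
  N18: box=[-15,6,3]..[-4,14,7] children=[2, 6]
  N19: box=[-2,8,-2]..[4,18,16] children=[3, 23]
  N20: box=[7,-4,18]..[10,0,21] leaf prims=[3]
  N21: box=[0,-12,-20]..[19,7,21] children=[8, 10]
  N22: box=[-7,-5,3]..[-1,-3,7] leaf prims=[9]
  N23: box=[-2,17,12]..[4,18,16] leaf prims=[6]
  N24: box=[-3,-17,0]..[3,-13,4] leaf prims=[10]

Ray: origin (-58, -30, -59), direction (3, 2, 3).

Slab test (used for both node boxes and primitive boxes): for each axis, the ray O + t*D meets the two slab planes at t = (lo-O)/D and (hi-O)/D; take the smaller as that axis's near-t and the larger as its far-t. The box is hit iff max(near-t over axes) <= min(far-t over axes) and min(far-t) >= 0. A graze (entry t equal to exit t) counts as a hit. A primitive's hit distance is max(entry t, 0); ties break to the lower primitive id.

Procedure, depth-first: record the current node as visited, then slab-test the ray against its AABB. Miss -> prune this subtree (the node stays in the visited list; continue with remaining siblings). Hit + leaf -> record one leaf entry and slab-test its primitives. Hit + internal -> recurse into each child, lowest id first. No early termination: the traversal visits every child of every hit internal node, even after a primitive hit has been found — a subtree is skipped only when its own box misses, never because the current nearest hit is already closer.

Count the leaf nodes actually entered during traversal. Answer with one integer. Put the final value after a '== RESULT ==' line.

Trace the traversal:
N0 x:[14,77/3] y:[13/2,24] z:[13,80/3] -> hit [14,24], descend [15, 21]
  N15 x:[14,62/3] y:[13/2,24] z:[18,25] -> hit [18,62/3], descend [1, 9]
    N1 x:[14,61/3] y:[13/2,31/2] z:[18,22] -> miss, prune
    N9 x:[43/3,62/3] y:[18,24] z:[18,25] -> hit [18,62/3], descend [5, 19]
      N5 x:[43/3,18] y:[18,24] z:[18,22] -> hit [18,18], descend [16, 18]
        N16 x:[47/3,52/3] y:[45/2,24] z:[18,20] -> miss, prune
        N18 x:[43/3,18] y:[18,22] z:[62/3,22] -> miss, prune
      N19 x:[56/3,62/3] y:[19,24] z:[19,25] -> hit [19,62/3], descend [3, 23]
        N3 x:[56/3,20] y:[19,22] z:[19,21] -> hit [19,20] leaf, test {P2@t=19}
        N23 x:[56/3,62/3] y:[47/2,24] z:[71/3,25] -> miss, prune
  N21 x:[58/3,77/3] y:[9,37/2] z:[13,80/3] -> miss, prune

11 AABB tests over nodes [0, 15, 1, 9, 5, 16, 18, 19, 3, 23, 21]; 1 leaf entered; closest P2.

== RESULT ==
1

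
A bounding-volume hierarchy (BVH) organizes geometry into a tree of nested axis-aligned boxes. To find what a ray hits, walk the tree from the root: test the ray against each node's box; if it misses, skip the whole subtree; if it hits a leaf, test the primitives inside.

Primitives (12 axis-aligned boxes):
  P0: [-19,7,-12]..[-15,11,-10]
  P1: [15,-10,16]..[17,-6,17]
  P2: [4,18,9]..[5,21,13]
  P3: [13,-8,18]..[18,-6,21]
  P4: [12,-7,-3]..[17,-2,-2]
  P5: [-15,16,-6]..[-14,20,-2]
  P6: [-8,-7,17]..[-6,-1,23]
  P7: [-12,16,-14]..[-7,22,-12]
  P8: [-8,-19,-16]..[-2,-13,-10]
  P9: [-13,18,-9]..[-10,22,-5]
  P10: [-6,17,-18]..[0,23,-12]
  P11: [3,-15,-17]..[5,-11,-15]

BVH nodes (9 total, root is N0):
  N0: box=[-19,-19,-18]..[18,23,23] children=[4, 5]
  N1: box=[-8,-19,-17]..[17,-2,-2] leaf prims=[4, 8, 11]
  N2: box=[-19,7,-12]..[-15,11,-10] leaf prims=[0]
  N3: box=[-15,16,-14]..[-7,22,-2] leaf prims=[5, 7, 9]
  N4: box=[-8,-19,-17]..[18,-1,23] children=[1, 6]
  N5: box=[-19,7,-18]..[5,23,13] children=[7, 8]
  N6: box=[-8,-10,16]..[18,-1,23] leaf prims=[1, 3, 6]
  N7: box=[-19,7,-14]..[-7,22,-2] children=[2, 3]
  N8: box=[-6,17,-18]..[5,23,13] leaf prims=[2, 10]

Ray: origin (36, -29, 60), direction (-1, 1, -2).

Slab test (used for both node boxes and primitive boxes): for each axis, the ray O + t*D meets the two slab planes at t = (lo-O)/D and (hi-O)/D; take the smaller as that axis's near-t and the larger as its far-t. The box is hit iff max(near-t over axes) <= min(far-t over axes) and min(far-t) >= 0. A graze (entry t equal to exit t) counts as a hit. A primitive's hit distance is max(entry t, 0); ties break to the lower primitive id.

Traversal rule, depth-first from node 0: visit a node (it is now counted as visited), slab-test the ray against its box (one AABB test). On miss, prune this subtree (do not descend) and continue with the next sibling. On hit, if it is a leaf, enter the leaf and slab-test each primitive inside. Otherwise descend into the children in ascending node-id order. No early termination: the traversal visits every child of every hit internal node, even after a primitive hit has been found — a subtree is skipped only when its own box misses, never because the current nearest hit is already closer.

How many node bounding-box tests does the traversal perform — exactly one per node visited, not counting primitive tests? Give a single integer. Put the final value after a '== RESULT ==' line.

Trace the traversal:
N0 x:[18,55] y:[10,52] z:[37/2,39] -> hit [37/2,39], descend [4, 5]
  N4 x:[18,44] y:[10,28] z:[37/2,77/2] -> hit [37/2,28], descend [1, 6]
    N1 x:[19,44] y:[10,27] z:[31,77/2] -> miss, prune
    N6 x:[18,44] y:[19,28] z:[37/2,22] -> hit [19,22] leaf, test {P1(miss), P3@t=21, P6(miss)}
  N5 x:[31,55] y:[36,52] z:[47/2,39] -> hit [36,39], descend [7, 8]
    N7 x:[43,55] y:[36,51] z:[31,37] -> miss, prune
    N8 x:[31,42] y:[46,52] z:[47/2,39] -> miss, prune

order=[0, 4, 1, 6, 5, 7, 8]  |boxes|=7  |leaves|=1  hit=P3

== RESULT ==
7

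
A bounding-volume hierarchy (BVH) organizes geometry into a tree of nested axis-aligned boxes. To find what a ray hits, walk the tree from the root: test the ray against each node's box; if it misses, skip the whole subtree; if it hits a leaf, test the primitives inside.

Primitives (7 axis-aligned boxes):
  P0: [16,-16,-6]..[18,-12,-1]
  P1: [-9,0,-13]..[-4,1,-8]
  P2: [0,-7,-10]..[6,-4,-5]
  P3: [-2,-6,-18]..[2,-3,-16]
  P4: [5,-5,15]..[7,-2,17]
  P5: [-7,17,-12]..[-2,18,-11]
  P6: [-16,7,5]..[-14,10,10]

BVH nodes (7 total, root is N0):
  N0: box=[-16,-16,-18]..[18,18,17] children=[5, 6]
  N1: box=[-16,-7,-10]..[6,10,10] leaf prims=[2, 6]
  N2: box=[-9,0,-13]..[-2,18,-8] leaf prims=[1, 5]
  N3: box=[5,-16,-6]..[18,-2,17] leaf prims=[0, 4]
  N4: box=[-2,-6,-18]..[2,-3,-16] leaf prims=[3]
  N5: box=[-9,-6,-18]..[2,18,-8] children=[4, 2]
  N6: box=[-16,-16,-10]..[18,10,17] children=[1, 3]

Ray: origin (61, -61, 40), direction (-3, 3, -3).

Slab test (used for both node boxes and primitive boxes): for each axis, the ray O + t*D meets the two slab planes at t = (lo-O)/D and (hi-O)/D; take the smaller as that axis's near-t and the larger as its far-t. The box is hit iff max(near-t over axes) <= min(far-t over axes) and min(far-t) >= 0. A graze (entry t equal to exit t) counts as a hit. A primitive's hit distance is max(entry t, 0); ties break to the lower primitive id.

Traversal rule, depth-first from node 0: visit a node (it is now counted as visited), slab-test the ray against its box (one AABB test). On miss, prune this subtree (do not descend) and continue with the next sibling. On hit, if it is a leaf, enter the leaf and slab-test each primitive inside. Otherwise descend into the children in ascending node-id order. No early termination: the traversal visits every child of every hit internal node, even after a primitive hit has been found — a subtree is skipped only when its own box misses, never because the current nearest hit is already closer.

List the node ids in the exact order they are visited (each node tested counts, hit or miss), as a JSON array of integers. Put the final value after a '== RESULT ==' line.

Traverse from the root:
N0 x:[43/3,77/3] y:[15,79/3] z:[23/3,58/3] -> hit [15,58/3], descend [5, 6]
  N5 x:[59/3,70/3] y:[55/3,79/3] z:[16,58/3] -> miss, prune
  N6 x:[43/3,77/3] y:[15,71/3] z:[23/3,50/3] -> hit [15,50/3], descend [1, 3]
    N1 x:[55/3,77/3] y:[18,71/3] z:[10,50/3] -> miss, prune
    N3 x:[43/3,56/3] y:[15,59/3] z:[23/3,46/3] -> hit [15,46/3] leaf, test {P0@t=15, P4(miss)}

Visited [0, 5, 6, 1, 3]. Tests: 5 box, 1 leaf. Nearest: P0.

== RESULT ==
[0, 5, 6, 1, 3]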